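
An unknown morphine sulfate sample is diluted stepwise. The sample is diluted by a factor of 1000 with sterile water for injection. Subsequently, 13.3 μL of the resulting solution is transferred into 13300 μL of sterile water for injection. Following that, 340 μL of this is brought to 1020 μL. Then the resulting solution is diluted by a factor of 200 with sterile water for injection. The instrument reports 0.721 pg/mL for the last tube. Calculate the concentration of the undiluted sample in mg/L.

433 mg/L

Overall dilution factor = 1000 × 1001 × 3 × 200 = 6.01 × 10⁸.
Original = 0.721 pg/mL × 6.01 × 10⁸ = 4.33 × 10⁸ pg/mL = 433 mg/L.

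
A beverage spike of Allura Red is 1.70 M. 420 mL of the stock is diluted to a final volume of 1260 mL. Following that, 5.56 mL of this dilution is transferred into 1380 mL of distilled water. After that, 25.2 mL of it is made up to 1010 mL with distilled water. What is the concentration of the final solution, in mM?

Overall dilution factor = 3 × 249.2 × 40.08 = 3.00 × 10⁴.
1.70 M / 3.00 × 10⁴ = 5.67 × 10⁻⁵ M = 0.0567 mM.

0.0567 mM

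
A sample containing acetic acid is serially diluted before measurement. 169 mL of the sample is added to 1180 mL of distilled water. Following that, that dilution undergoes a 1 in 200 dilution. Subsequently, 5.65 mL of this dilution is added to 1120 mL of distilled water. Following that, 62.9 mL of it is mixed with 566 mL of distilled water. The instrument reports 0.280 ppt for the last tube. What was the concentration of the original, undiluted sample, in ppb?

Overall dilution factor = 7.982 × 200 × 199.2 × 9.998 = 3.18 × 10⁶.
Original = 0.280 ppt × 3.18 × 10⁶ = 8.90 × 10⁵ ppt = 890 ppb.

890 ppb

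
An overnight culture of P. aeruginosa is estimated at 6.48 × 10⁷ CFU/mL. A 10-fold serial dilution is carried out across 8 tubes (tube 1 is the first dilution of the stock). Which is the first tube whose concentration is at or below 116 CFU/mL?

Tube n has concentration 6.48 × 10⁷ CFU/mL / 10ⁿ.
Need 10ⁿ ≥ 6.48 × 10⁷ CFU/mL / 116 CFU/mL = 5.59 × 10⁵, so n ≥ 5.75.
First such tube: n = 6.

tube 6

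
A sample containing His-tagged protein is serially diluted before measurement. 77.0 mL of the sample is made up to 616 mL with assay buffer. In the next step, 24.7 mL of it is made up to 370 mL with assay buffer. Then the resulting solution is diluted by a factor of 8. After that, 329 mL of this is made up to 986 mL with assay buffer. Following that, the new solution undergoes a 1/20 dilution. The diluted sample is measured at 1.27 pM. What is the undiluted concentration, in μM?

0.0730 μM

Overall dilution factor = 8 × 14.98 × 8 × 2.997 × 20 = 5.75 × 10⁴.
Original = 1.27 pM × 5.75 × 10⁴ = 7.30 × 10⁴ pM = 0.0730 μM.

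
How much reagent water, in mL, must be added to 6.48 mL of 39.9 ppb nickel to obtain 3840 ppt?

3840 ppt = 3.84 ppb.
V₂ = C₁V₁/C₂ = 39.9 × 6.48 / 3.84 = 67.3 mL.
Diluent to add = V₂ − V₁ = 67.3 − 6.48 = 60.9 mL.

60.9 mL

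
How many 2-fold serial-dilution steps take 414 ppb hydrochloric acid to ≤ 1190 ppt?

9

Need 2ⁿ ≥ 348, so n ≥ log(348)/log(2) = 8.44.
Minimum whole steps: n = 9.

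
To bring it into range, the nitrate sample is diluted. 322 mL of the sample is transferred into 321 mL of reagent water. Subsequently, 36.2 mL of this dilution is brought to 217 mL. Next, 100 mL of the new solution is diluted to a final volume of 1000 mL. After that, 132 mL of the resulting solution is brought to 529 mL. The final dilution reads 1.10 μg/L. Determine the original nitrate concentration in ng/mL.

528 ng/mL

Overall dilution factor = 1.997 × 5.994 × 10 × 4.008 = 480.
Original = 1.10 μg/L × 480 = 528 μg/L = 528 ng/mL.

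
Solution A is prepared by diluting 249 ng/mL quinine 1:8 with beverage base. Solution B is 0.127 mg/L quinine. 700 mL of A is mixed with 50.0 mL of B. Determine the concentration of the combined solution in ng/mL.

C_A = 249 ng/mL / 8 = 31.1 ng/mL.
C_B = 0.127 mg/L = 127 ng/mL.
C_mix = (C_A·V_A + C_B·V_B)/(V_A + V_B) = (31.1×700 + 127×50.0) / 750.0 = 37.5 ng/mL.

37.5 ng/mL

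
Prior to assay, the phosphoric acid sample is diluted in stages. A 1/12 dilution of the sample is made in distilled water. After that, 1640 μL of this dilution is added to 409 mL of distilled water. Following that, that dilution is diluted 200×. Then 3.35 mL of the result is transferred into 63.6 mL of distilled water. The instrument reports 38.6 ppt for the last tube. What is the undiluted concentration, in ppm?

464 ppm

Overall dilution factor = 12 × 250.4 × 200 × 19.99 = 1.20 × 10⁷.
Original = 38.6 ppt × 1.20 × 10⁷ = 4.64 × 10⁸ ppt = 464 ppm.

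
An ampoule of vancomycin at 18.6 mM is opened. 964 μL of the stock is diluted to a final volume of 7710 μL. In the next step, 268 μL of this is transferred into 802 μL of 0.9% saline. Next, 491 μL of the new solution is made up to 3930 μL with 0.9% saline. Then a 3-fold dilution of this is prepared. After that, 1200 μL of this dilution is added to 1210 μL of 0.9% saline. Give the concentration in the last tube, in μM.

Overall dilution factor = 7.998 × 3.993 × 8.004 × 3 × 2.008 = 1540.
18.6 mM / 1540 = 0.0121 mM = 12.1 μM.

12.1 μM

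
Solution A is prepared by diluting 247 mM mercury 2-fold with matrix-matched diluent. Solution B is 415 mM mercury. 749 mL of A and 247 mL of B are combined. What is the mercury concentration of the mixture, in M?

C_A = 247 mM / 2 = 124 mM.
C_mix = (C_A·V_A + C_B·V_B)/(V_A + V_B) = (124×749 + 415×247) / 996.0 = 196 mM = 0.196 M.

0.196 M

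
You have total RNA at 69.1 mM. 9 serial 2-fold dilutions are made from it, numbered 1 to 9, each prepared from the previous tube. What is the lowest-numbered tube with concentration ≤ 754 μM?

Tube n has concentration 69.1 mM / 2ⁿ.
Need 2ⁿ ≥ 69.1 mM / 754 μM = 91.6, so n ≥ 6.52.
First such tube: n = 7.

tube 7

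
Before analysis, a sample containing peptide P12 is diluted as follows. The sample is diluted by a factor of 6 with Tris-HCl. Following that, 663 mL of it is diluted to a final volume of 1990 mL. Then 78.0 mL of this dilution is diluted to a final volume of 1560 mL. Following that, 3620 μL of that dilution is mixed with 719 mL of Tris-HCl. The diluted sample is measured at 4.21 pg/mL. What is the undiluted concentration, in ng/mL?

Overall dilution factor = 6 × 3.002 × 20 × 199.6 = 7.19 × 10⁴.
Original = 4.21 pg/mL × 7.19 × 10⁴ = 3.03 × 10⁵ pg/mL = 303 ng/mL.

303 ng/mL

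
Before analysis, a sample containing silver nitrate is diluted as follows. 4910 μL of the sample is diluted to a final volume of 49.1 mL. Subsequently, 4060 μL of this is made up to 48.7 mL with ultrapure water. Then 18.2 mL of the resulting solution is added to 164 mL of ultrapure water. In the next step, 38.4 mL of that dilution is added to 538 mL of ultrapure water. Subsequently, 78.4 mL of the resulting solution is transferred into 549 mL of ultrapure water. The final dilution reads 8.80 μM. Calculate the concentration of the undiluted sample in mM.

Overall dilution factor = 10 × 12.00 × 10.01 × 15.01 × 8.003 = 1.44 × 10⁵.
Original = 8.80 μM × 1.44 × 10⁵ = 1.27 × 10⁶ μM = 1270 mM.

1270 mM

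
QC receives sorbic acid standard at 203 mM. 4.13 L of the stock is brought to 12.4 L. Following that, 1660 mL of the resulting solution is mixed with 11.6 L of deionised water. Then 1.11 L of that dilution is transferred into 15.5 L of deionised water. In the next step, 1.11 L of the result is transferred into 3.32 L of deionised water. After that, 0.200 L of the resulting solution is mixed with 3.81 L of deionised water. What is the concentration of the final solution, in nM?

Overall dilution factor = 3.002 × 7.988 × 14.96 × 3.991 × 20.05 = 2.87 × 10⁴.
203 mM / 2.87 × 10⁴ = 7.07 × 10⁻³ mM = 7070 nM.

7070 nM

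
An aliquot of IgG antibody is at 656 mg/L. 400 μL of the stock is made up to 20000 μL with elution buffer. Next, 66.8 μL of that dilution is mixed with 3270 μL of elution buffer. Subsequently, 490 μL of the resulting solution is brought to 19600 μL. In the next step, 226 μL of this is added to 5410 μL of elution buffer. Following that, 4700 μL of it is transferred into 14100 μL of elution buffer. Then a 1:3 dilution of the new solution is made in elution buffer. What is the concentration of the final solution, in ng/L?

21.9 ng/L

Overall dilution factor = 50 × 49.95 × 40 × 24.94 × 4 × 3 = 2.99 × 10⁷.
656 mg/L / 2.99 × 10⁷ = 2.19 × 10⁻⁵ mg/L = 21.9 ng/L.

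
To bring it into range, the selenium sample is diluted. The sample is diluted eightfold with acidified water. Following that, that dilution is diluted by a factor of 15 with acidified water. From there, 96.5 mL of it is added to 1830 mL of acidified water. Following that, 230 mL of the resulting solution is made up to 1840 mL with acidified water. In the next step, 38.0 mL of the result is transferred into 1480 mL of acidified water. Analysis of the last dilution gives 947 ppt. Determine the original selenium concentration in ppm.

Overall dilution factor = 8 × 15 × 19.96 × 8 × 39.95 = 7.66 × 10⁵.
Original = 947 ppt × 7.66 × 10⁵ = 7.25 × 10⁸ ppt = 725 ppm.

725 ppm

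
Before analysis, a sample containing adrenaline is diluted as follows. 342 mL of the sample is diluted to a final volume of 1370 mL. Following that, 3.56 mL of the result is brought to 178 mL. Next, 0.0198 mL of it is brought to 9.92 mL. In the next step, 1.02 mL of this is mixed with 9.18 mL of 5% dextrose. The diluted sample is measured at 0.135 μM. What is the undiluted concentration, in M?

Overall dilution factor = 4.006 × 50 × 501.0 × 10 = 1.00 × 10⁶.
Original = 0.135 μM × 1.00 × 10⁶ = 1.35 × 10⁵ μM = 0.135 M.

0.135 M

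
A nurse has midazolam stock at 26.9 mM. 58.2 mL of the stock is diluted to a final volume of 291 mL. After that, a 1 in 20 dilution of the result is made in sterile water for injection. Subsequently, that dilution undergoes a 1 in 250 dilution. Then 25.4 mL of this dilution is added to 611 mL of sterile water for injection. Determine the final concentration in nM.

Overall dilution factor = 5 × 20 × 250 × 25.06 = 6.26 × 10⁵.
26.9 mM / 6.26 × 10⁵ = 4.29 × 10⁻⁵ mM = 42.9 nM.

42.9 nM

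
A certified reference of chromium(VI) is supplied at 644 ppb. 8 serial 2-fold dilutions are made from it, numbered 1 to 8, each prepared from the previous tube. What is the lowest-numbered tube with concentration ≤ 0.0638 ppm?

Tube n has concentration 644 ppb / 2ⁿ.
Need 2ⁿ ≥ 644 ppb / 0.0638 ppm = 10.1, so n ≥ 3.34.
First such tube: n = 4.

tube 4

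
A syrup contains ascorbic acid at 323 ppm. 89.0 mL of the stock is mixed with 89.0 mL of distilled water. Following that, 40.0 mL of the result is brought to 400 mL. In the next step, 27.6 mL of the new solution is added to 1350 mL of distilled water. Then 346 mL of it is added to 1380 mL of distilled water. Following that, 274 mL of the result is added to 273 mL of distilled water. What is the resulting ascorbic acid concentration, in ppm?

0.0325 ppm

Overall dilution factor = 2 × 10 × 49.91 × 4.988 × 1.996 = 9941.
323 ppm / 9941 = 0.0325 ppm.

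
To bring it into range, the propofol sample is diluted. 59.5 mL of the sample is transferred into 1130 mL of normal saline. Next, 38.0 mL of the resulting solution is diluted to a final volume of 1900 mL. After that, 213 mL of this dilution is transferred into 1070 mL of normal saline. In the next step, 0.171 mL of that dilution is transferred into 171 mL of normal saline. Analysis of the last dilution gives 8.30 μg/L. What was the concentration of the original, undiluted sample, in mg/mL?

Overall dilution factor = 19.99 × 50 × 6.023 × 1001 = 6.03 × 10⁶.
Original = 8.30 μg/L × 6.03 × 10⁶ = 5.00 × 10⁷ μg/L = 50.0 mg/mL.

50.0 mg/mL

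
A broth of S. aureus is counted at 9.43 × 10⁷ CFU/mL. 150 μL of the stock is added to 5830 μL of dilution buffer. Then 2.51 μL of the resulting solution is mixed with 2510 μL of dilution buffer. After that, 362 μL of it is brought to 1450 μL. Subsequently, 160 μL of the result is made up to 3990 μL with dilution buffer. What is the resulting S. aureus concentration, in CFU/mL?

23.7 CFU/mL

Overall dilution factor = 39.87 × 1001 × 4.006 × 24.94 = 3.99 × 10⁶.
9.43 × 10⁷ CFU/mL / 3.99 × 10⁶ = 23.7 CFU/mL.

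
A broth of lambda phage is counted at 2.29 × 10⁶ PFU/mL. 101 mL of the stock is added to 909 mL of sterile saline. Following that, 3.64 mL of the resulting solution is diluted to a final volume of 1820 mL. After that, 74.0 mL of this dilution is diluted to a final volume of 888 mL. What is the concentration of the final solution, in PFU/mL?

Overall dilution factor = 10 × 500 × 12 = 6.00 × 10⁴.
2.29 × 10⁶ PFU/mL / 6.00 × 10⁴ = 38.2 PFU/mL.

38.2 PFU/mL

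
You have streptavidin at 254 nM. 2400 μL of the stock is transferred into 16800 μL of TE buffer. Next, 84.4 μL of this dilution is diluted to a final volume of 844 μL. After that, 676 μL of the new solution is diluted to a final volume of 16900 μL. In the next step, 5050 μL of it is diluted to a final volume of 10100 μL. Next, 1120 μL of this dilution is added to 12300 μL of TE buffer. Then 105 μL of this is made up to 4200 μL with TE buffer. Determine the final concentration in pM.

0.132 pM

Overall dilution factor = 8 × 10 × 25 × 2 × 11.98 × 40 = 1.92 × 10⁶.
254 nM / 1.92 × 10⁶ = 1.32 × 10⁻⁴ nM = 0.132 pM.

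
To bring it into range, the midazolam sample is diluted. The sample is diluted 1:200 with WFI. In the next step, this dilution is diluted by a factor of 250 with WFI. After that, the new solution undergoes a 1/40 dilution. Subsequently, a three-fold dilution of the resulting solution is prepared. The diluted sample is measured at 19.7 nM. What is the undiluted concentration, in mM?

118 mM

Overall dilution factor = 200 × 250 × 40 × 3 = 6.00 × 10⁶.
Original = 19.7 nM × 6.00 × 10⁶ = 1.18 × 10⁸ nM = 118 mM.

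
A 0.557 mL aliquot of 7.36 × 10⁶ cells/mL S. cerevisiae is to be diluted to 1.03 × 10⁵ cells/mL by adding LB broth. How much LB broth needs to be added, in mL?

V₂ = C₁V₁/C₂ = 7.36 × 10⁶ × 0.557 / 1.03 × 10⁵ = 39.8 mL.
Diluent to add = V₂ − V₁ = 39.8 − 0.557 = 39.2 mL.

39.2 mL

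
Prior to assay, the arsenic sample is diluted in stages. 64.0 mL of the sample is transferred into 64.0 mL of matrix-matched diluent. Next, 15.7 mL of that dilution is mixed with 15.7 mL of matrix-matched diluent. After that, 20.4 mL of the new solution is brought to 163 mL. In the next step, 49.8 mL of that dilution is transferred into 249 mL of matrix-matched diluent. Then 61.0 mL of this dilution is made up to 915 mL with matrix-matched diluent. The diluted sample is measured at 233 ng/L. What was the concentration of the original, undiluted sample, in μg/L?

670 μg/L

Overall dilution factor = 2 × 2 × 7.990 × 6 × 15 = 2876.
Original = 233 ng/L × 2876 = 6.70 × 10⁵ ng/L = 670 μg/L.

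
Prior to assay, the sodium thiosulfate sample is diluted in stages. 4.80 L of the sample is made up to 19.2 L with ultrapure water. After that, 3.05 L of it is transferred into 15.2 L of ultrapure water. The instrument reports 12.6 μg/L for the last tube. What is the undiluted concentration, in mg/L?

Overall dilution factor = 4 × 5.984 = 23.9.
Original = 12.6 μg/L × 23.9 = 302 μg/L = 0.302 mg/L.

0.302 mg/L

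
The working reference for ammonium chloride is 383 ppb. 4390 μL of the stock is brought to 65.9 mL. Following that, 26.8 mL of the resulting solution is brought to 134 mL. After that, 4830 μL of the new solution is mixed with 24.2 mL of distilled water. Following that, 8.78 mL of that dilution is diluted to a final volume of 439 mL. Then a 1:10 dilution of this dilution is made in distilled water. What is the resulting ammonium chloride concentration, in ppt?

1.70 ppt

Overall dilution factor = 15.01 × 5 × 6.010 × 50 × 10 = 2.26 × 10⁵.
383 ppb / 2.26 × 10⁵ = 1.70 × 10⁻³ ppb = 1.70 ppt.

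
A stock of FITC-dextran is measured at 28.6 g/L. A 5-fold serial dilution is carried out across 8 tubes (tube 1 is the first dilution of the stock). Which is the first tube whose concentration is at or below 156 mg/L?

Tube n has concentration 28.6 g/L / 5ⁿ.
Need 5ⁿ ≥ 28.6 g/L / 156 mg/L = 183, so n ≥ 3.24.
First such tube: n = 4.

tube 4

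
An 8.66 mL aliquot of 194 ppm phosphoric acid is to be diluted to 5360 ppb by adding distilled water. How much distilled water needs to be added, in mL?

5360 ppb = 5.36 ppm.
V₂ = C₁V₁/C₂ = 194 × 8.66 / 5.36 = 313 mL.
Diluent to add = V₂ − V₁ = 313 − 8.66 = 305 mL.

305 mL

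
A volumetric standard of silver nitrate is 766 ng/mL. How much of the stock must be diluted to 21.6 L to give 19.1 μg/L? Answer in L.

0.539 L

19.1 μg/L = 19.1 ng/mL.
V₁ = C₂V₂/C₁ = 19.1 × 21.6 / 766 = 0.539 L.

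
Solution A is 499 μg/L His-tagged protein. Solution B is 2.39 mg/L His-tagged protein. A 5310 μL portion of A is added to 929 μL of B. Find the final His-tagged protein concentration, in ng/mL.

C_B = 2.39 mg/L = 2390 μg/L.
C_mix = (C_A·V_A + C_B·V_B)/(V_A + V_B) = (499×5310 + 2390×929) / 6239 = 781 μg/L = 781 ng/mL.

781 ng/mL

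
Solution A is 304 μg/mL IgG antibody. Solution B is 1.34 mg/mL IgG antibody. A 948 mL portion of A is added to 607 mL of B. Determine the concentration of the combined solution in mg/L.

708 mg/L

C_B = 1.34 mg/mL = 1340 μg/mL.
C_mix = (C_A·V_A + C_B·V_B)/(V_A + V_B) = (304×948 + 1340×607) / 1555 = 708 μg/mL = 708 mg/L.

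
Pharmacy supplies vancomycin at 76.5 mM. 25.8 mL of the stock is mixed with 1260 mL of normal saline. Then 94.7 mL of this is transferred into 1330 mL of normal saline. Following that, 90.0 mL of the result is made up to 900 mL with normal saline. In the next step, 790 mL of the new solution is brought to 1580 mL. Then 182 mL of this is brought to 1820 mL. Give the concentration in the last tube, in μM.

Overall dilution factor = 49.84 × 15.04 × 10 × 2 × 10 = 1.50 × 10⁵.
76.5 mM / 1.50 × 10⁵ = 5.10 × 10⁻⁴ mM = 0.510 μM.

0.510 μM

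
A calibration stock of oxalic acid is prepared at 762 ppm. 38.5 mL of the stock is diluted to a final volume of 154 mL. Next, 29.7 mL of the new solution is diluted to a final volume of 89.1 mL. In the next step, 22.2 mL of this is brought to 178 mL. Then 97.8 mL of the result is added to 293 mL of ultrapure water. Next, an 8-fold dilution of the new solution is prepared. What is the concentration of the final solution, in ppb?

Overall dilution factor = 4 × 3 × 8.018 × 3.996 × 8 = 3076.
762 ppm / 3076 = 0.248 ppm = 248 ppb.

248 ppb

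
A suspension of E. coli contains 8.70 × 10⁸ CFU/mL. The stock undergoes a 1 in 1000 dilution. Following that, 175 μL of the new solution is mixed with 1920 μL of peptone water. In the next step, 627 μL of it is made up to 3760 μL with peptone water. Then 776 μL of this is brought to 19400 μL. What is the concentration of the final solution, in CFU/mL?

Overall dilution factor = 1000 × 11.97 × 5.997 × 25 = 1.79 × 10⁶.
8.70 × 10⁸ CFU/mL / 1.79 × 10⁶ = 485 CFU/mL.

485 CFU/mL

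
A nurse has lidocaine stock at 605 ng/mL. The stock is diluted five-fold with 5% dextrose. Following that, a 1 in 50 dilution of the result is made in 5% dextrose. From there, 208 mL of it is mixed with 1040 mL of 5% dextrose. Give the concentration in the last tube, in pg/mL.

Overall dilution factor = 5 × 50 × 6 = 1500.
605 ng/mL / 1500 = 0.403 ng/mL = 403 pg/mL.

403 pg/mL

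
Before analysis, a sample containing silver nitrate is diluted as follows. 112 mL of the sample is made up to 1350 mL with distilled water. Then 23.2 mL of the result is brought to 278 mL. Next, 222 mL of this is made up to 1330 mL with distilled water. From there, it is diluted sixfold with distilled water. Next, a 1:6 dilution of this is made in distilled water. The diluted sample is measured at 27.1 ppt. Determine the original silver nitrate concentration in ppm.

Overall dilution factor = 12.05 × 11.98 × 5.991 × 6 × 6 = 3.12 × 10⁴.
Original = 27.1 ppt × 3.12 × 10⁴ = 8.44 × 10⁵ ppt = 0.844 ppm.

0.844 ppm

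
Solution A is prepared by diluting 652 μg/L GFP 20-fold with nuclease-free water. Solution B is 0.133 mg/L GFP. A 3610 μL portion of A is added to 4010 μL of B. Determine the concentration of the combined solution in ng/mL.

C_A = 652 μg/L / 20 = 32.6 μg/L.
C_B = 0.133 mg/L = 133 μg/L.
C_mix = (C_A·V_A + C_B·V_B)/(V_A + V_B) = (32.6×3610 + 133×4010) / 7620 = 85.4 μg/L = 85.4 ng/mL.

85.4 ng/mL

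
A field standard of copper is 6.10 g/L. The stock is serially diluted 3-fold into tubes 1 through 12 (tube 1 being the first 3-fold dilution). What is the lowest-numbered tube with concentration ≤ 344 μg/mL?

Tube n has concentration 6.10 g/L / 3ⁿ.
Need 3ⁿ ≥ 6.10 g/L / 344 μg/mL = 17.7, so n ≥ 2.62.
First such tube: n = 3.

tube 3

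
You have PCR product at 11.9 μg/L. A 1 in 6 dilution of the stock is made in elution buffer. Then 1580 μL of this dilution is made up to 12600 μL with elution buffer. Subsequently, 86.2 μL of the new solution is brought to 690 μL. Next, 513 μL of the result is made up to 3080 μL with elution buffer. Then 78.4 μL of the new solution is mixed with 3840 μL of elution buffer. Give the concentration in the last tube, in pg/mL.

0.104 pg/mL

Overall dilution factor = 6 × 7.975 × 8.005 × 6.004 × 49.98 = 1.15 × 10⁵.
11.9 μg/L / 1.15 × 10⁵ = 1.04 × 10⁻⁴ μg/L = 0.104 pg/mL.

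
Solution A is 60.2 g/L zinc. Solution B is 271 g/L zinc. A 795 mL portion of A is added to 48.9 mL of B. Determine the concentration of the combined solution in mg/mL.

72.4 mg/mL

C_mix = (C_A·V_A + C_B·V_B)/(V_A + V_B) = (60.2×795 + 271×48.9) / 843.9 = 72.4 g/L = 72.4 mg/mL.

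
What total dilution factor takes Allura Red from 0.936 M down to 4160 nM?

Factor = C₀/C_target = 0.936 M / 4160 nM = 2.25 × 10⁵.

2.25 × 10⁵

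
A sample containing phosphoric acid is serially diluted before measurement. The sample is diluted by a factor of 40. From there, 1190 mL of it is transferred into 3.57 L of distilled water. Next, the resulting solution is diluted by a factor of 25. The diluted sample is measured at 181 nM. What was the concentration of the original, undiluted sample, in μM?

Overall dilution factor = 40 × 4 × 25 = 4000.
Original = 181 nM × 4000 = 7.24 × 10⁵ nM = 724 μM.

724 μM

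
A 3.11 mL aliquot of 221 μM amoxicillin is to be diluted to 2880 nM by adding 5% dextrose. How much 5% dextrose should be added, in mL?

236 mL

2880 nM = 2.88 μM.
V₂ = C₁V₁/C₂ = 221 × 3.11 / 2.88 = 239 mL.
Diluent to add = V₂ − V₁ = 239 − 3.11 = 236 mL.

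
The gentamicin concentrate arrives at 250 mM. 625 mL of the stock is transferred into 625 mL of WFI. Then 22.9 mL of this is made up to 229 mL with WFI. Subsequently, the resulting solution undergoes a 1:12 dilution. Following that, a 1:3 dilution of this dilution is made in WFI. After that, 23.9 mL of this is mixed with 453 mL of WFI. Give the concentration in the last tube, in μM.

17.4 μM

Overall dilution factor = 2 × 10 × 12 × 3 × 19.95 = 1.44 × 10⁴.
250 mM / 1.44 × 10⁴ = 0.0174 mM = 17.4 μM.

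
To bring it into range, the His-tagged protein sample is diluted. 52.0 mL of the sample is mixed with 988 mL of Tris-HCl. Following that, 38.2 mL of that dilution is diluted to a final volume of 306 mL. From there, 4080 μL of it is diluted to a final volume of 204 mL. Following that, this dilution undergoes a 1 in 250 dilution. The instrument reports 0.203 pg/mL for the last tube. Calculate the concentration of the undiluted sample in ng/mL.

407 ng/mL

Overall dilution factor = 20 × 8.010 × 50 × 250 = 2.00 × 10⁶.
Original = 0.203 pg/mL × 2.00 × 10⁶ = 4.07 × 10⁵ pg/mL = 407 ng/mL.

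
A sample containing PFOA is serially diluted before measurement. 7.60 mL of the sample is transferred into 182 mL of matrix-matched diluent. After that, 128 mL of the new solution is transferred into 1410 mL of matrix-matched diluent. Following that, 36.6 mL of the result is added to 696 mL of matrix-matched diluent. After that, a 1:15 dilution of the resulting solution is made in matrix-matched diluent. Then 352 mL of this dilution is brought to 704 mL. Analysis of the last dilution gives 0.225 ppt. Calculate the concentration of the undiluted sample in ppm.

Overall dilution factor = 24.95 × 12.02 × 20.02 × 15 × 2 = 1.80 × 10⁵.
Original = 0.225 ppt × 1.80 × 10⁵ = 4.05 × 10⁴ ppt = 0.0405 ppm.

0.0405 ppm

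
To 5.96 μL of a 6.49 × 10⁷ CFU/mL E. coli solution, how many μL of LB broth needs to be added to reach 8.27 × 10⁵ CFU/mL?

462 μL

V₂ = C₁V₁/C₂ = 6.49 × 10⁷ × 5.96 / 8.27 × 10⁵ = 468 μL.
Diluent to add = V₂ − V₁ = 468 − 5.96 = 462 μL.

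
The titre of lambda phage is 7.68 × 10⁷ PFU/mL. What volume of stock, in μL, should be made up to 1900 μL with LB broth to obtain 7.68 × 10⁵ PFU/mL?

V₁ = C₂V₂/C₁ = 7.68 × 10⁵ × 1900 / 7.68 × 10⁷ = 19.0 μL.

19.0 μL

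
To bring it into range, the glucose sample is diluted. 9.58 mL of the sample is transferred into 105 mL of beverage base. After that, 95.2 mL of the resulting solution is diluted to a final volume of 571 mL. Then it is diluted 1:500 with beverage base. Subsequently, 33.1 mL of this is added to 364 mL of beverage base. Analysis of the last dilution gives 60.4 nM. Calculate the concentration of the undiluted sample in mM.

Overall dilution factor = 11.96 × 5.998 × 500 × 12.00 = 4.30 × 10⁵.
Original = 60.4 nM × 4.30 × 10⁵ = 2.60 × 10⁷ nM = 26.0 mM.

26.0 mM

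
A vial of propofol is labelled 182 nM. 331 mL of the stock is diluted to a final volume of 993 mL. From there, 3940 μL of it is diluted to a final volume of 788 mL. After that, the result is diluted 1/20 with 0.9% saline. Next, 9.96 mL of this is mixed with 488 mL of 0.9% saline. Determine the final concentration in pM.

Overall dilution factor = 3 × 200 × 20 × 50.00 = 6.00 × 10⁵.
182 nM / 6.00 × 10⁵ = 3.03 × 10⁻⁴ nM = 0.303 pM.

0.303 pM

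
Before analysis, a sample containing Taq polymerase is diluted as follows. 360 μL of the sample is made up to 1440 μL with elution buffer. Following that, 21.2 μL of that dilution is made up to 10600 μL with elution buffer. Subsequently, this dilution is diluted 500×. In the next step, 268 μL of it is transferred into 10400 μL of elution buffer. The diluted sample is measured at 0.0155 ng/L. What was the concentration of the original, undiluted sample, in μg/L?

Overall dilution factor = 4 × 500 × 500 × 39.81 = 3.98 × 10⁷.
Original = 0.0155 ng/L × 3.98 × 10⁷ = 6.17 × 10⁵ ng/L = 617 μg/L.

617 μg/L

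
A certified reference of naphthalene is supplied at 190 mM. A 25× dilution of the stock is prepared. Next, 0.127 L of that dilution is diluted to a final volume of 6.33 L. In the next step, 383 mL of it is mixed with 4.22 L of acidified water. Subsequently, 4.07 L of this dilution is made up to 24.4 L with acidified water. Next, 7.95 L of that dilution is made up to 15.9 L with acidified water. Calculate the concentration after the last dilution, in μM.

1.06 μM

Overall dilution factor = 25 × 49.84 × 12.02 × 5.995 × 2 = 1.80 × 10⁵.
190 mM / 1.80 × 10⁵ = 1.06 × 10⁻³ mM = 1.06 μM.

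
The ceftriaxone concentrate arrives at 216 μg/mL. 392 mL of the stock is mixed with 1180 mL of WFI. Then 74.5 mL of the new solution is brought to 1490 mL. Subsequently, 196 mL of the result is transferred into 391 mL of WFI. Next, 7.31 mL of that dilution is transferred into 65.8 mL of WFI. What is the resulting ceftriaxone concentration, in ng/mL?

89.9 ng/mL

Overall dilution factor = 4.010 × 20 × 2.995 × 10.00 = 2402.
216 μg/mL / 2402 = 0.0899 μg/mL = 89.9 ng/mL.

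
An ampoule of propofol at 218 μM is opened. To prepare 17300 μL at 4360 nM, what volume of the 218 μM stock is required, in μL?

4360 nM = 4.36 μM.
V₁ = C₂V₂/C₁ = 4.36 × 17300 / 218 = 346 μL.

346 μL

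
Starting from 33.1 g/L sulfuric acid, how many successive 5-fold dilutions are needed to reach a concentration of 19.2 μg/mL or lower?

Need 5ⁿ ≥ 1724, so n ≥ log(1724)/log(5) = 4.63.
Minimum whole steps: n = 5.

5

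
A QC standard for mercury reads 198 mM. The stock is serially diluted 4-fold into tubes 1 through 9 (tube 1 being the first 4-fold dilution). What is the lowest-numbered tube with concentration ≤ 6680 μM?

Tube n has concentration 198 mM / 4ⁿ.
Need 4ⁿ ≥ 198 mM / 6680 μM = 29.6, so n ≥ 2.44.
First such tube: n = 3.

tube 3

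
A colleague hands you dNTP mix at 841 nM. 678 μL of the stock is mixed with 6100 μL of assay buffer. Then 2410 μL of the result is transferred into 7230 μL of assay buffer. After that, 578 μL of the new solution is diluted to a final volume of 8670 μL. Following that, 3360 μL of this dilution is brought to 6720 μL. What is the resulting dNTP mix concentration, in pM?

Overall dilution factor = 9.997 × 4 × 15 × 2 = 1200.
841 nM / 1200 = 0.701 nM = 701 pM.

701 pM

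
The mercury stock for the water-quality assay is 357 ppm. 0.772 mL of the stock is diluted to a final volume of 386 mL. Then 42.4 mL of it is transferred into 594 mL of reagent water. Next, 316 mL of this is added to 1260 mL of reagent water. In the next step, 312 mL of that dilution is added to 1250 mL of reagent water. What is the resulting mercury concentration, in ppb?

Overall dilution factor = 500 × 15.01 × 4.987 × 5.006 = 1.87 × 10⁵.
357 ppm / 1.87 × 10⁵ = 1.91 × 10⁻³ ppm = 1.91 ppb.

1.91 ppb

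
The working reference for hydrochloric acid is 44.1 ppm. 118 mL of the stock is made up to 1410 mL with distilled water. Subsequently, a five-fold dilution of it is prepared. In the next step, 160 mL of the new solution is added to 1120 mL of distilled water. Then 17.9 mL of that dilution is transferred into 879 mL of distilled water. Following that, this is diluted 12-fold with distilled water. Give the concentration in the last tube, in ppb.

Overall dilution factor = 11.95 × 5 × 8 × 50.11 × 12 = 2.87 × 10⁵.
44.1 ppm / 2.87 × 10⁵ = 1.53 × 10⁻⁴ ppm = 0.153 ppb.

0.153 ppb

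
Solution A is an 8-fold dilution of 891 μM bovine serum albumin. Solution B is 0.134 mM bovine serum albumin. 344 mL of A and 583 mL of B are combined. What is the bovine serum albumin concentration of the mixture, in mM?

0.126 mM

C_A = 891 μM / 8 = 111 μM.
C_B = 0.134 mM = 134 μM.
C_mix = (C_A·V_A + C_B·V_B)/(V_A + V_B) = (111×344 + 134×583) / 927.0 = 126 μM = 0.126 mM.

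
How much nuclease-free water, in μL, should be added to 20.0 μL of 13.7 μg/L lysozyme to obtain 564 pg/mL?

564 pg/mL = 0.564 μg/L.
V₂ = C₁V₁/C₂ = 13.7 × 20.0 / 0.564 = 486 μL.
Diluent to add = V₂ − V₁ = 486 − 20.0 = 466 μL.

466 μL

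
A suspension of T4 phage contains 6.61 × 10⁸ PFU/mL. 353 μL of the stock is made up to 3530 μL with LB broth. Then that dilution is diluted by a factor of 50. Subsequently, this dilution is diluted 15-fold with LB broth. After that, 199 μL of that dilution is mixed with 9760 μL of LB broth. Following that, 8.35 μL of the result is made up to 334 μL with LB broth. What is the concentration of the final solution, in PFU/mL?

44.0 PFU/mL

Overall dilution factor = 10 × 50 × 15 × 50.05 × 40 = 1.50 × 10⁷.
6.61 × 10⁸ PFU/mL / 1.50 × 10⁷ = 44.0 PFU/mL.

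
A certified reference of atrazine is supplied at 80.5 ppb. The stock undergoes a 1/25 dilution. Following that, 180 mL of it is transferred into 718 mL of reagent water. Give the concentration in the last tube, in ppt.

Overall dilution factor = 25 × 4.989 = 125.
80.5 ppb / 125 = 0.645 ppb = 645 ppt.

645 ppt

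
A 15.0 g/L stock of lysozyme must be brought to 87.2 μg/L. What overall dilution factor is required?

Factor = C₀/C_target = 15.0 g/L / 87.2 μg/L = 1.72 × 10⁵.

1.72 × 10⁵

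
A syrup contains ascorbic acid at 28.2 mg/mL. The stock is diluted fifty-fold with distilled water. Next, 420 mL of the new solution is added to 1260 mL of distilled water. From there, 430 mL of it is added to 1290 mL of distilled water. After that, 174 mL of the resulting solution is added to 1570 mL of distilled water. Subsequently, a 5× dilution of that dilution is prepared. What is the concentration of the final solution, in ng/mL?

703 ng/mL

Overall dilution factor = 50 × 4 × 4 × 10.02 × 5 = 4.01 × 10⁴.
28.2 mg/mL / 4.01 × 10⁴ = 7.03 × 10⁻⁴ mg/mL = 703 ng/mL.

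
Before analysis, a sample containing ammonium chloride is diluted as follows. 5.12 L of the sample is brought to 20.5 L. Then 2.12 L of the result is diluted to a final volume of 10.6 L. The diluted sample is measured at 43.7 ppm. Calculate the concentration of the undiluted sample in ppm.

Overall dilution factor = 4.004 × 5 = 20.0.
Original = 43.7 ppm × 20.0 = 875 ppm.

875 ppm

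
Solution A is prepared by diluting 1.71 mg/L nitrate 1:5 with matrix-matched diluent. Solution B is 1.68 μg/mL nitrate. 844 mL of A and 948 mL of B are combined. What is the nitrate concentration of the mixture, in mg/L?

C_A = 1.71 mg/L / 5 = 0.342 mg/L.
C_B = 1.68 μg/mL = 1.68 mg/L.
C_mix = (C_A·V_A + C_B·V_B)/(V_A + V_B) = (0.342×844 + 1.68×948) / 1792 = 1.05 mg/L.

1.05 mg/L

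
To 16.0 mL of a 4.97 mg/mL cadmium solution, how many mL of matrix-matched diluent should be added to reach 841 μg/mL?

841 μg/mL = 0.841 mg/mL.
V₂ = C₁V₁/C₂ = 4.97 × 16.0 / 0.841 = 94.6 mL.
Diluent to add = V₂ − V₁ = 94.6 − 16.0 = 78.6 mL.

78.6 mL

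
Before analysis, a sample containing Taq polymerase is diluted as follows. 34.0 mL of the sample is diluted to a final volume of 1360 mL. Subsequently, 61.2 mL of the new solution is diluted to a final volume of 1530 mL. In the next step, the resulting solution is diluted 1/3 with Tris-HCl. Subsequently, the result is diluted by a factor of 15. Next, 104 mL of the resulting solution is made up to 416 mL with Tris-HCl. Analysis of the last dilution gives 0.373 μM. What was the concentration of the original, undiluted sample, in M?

0.0671 M

Overall dilution factor = 40 × 25 × 3 × 15 × 4 = 1.80 × 10⁵.
Original = 0.373 μM × 1.80 × 10⁵ = 6.71 × 10⁴ μM = 0.0671 M.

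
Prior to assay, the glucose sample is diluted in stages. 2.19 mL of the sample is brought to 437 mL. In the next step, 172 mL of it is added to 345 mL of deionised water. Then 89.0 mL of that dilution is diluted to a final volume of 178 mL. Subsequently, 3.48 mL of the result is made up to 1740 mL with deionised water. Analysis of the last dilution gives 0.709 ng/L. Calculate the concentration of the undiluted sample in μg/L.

Overall dilution factor = 199.5 × 3.006 × 2 × 500 = 6.00 × 10⁵.
Original = 0.709 ng/L × 6.00 × 10⁵ = 4.25 × 10⁵ ng/L = 425 μg/L.

425 μg/L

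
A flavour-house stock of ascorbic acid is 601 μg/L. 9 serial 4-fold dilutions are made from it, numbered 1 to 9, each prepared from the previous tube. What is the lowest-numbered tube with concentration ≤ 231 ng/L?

Tube n has concentration 601 μg/L / 4ⁿ.
Need 4ⁿ ≥ 601 μg/L / 231 ng/L = 2602, so n ≥ 5.67.
First such tube: n = 6.

tube 6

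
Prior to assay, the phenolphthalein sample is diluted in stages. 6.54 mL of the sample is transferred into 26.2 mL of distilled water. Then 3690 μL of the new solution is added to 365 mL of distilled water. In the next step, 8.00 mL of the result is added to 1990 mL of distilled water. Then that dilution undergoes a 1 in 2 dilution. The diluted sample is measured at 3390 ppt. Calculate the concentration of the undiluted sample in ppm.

Overall dilution factor = 5.006 × 99.92 × 249.8 × 2 = 2.50 × 10⁵.
Original = 3390 ppt × 2.50 × 10⁵ = 8.47 × 10⁸ ppt = 847 ppm.

847 ppm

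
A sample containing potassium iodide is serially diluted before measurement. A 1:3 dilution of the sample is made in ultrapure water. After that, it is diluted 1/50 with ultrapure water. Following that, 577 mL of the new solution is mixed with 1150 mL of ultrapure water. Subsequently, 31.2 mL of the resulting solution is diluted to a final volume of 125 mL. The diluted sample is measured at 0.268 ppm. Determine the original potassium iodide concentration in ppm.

482 ppm

Overall dilution factor = 3 × 50 × 2.993 × 4.006 = 1799.
Original = 0.268 ppm × 1799 = 482 ppm.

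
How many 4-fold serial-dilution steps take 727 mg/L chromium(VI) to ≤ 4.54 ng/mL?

9

Need 4ⁿ ≥ 1.60 × 10⁵, so n ≥ log(1.60 × 10⁵)/log(4) = 8.64.
Minimum whole steps: n = 9.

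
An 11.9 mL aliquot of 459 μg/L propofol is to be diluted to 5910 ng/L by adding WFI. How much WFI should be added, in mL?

5910 ng/L = 5.91 μg/L.
V₂ = C₁V₁/C₂ = 459 × 11.9 / 5.91 = 924 mL.
Diluent to add = V₂ − V₁ = 924 − 11.9 = 912 mL.

912 mL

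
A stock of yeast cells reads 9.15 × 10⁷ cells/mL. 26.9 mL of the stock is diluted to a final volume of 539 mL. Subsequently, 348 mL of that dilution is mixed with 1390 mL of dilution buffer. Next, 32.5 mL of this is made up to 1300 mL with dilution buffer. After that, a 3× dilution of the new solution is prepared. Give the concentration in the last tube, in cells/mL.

Overall dilution factor = 20.04 × 4.994 × 40 × 3 = 1.20 × 10⁴.
9.15 × 10⁷ cells/mL / 1.20 × 10⁴ = 7620 cells/mL.

7620 cells/mL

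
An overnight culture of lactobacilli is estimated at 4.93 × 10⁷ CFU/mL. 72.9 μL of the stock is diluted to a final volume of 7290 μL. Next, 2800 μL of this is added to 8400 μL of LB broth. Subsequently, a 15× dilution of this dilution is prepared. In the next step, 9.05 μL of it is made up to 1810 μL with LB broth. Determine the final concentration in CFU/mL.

Overall dilution factor = 100 × 4 × 15 × 200 = 1.20 × 10⁶.
4.93 × 10⁷ CFU/mL / 1.20 × 10⁶ = 41.1 CFU/mL.

41.1 CFU/mL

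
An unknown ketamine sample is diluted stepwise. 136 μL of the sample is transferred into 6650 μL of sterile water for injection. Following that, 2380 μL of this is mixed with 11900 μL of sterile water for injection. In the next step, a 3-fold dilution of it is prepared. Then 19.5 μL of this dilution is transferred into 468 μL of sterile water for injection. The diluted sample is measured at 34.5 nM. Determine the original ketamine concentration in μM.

Overall dilution factor = 49.90 × 6 × 3 × 25 = 2.25 × 10⁴.
Original = 34.5 nM × 2.25 × 10⁴ = 7.75 × 10⁵ nM = 775 μM.

775 μM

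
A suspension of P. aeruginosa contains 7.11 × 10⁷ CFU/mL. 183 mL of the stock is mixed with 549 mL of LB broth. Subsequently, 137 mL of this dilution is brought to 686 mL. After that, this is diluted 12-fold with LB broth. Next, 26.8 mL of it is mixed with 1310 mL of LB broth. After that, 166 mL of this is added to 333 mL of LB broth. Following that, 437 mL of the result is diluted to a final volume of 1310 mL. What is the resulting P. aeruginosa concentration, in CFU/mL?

Overall dilution factor = 4 × 5.007 × 12 × 49.88 × 3.006 × 2.998 = 1.08 × 10⁵.
7.11 × 10⁷ CFU/mL / 1.08 × 10⁵ = 658 CFU/mL.

658 CFU/mL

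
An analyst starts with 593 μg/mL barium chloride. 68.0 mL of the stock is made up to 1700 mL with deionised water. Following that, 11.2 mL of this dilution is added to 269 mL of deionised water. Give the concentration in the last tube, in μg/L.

Overall dilution factor = 25 × 25.02 = 625.
593 μg/mL / 625 = 0.948 μg/mL = 948 μg/L.

948 μg/L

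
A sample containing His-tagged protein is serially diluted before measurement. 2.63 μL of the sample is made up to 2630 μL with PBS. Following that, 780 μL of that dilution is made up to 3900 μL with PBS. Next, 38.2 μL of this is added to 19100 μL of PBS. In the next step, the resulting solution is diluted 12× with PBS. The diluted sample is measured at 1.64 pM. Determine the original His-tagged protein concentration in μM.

Overall dilution factor = 1000 × 5 × 501 × 12 = 3.01 × 10⁷.
Original = 1.64 pM × 3.01 × 10⁷ = 4.93 × 10⁷ pM = 49.3 μM.

49.3 μM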